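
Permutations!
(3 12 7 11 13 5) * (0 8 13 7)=(0 8 13 5 3 12)(7 11)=[8, 1, 2, 12, 4, 3, 6, 11, 13, 9, 10, 7, 0, 5]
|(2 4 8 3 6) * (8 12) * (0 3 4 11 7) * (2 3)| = 12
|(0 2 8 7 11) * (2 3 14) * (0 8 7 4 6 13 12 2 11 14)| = |(0 3)(2 7 14 11 8 4 6 13 12)| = 18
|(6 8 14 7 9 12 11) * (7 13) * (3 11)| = 9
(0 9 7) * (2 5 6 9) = (0 2 5 6 9 7) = [2, 1, 5, 3, 4, 6, 9, 0, 8, 7]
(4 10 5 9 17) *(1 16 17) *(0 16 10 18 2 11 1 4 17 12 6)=(0 16 12 6)(1 10 5 9 4 18 2 11)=[16, 10, 11, 3, 18, 9, 0, 7, 8, 4, 5, 1, 6, 13, 14, 15, 12, 17, 2]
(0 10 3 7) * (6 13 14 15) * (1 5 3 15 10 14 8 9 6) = (0 14 10 15 1 5 3 7)(6 13 8 9) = [14, 5, 2, 7, 4, 3, 13, 0, 9, 6, 15, 11, 12, 8, 10, 1]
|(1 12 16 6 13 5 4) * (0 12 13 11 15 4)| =10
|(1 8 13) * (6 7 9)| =3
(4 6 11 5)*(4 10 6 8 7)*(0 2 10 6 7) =[2, 1, 10, 3, 8, 6, 11, 4, 0, 9, 7, 5] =(0 2 10 7 4 8)(5 6 11)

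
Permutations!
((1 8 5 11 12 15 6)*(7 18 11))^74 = (1 5 18 12 6 8 7 11 15)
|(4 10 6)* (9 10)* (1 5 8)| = |(1 5 8)(4 9 10 6)| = 12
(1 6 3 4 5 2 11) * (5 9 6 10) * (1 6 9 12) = (1 10 5 2 11 6 3 4 12) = [0, 10, 11, 4, 12, 2, 3, 7, 8, 9, 5, 6, 1]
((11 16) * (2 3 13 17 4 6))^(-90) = ((2 3 13 17 4 6)(11 16))^(-90) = (17)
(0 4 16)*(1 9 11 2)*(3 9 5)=(0 4 16)(1 5 3 9 11 2)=[4, 5, 1, 9, 16, 3, 6, 7, 8, 11, 10, 2, 12, 13, 14, 15, 0]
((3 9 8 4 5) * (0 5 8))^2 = ((0 5 3 9)(4 8))^2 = (0 3)(5 9)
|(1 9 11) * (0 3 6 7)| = |(0 3 6 7)(1 9 11)| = 12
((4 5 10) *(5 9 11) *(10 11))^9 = ((4 9 10)(5 11))^9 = (5 11)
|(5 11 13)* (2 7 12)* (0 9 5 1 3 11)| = 12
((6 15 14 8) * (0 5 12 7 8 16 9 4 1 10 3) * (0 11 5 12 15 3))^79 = ((0 12 7 8 6 3 11 5 15 14 16 9 4 1 10))^79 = (0 6 15 4 12 3 14 1 7 11 16 10 8 5 9)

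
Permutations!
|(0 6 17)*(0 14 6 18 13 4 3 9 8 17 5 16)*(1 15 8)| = |(0 18 13 4 3 9 1 15 8 17 14 6 5 16)| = 14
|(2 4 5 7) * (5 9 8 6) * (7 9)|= 12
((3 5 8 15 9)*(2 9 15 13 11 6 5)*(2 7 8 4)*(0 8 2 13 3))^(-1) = (15)(0 9 2 7 3 8)(4 5 6 11 13) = ((15)(0 8 3 7 2 9)(4 13 11 6 5))^(-1)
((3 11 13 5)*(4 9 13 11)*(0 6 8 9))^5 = ((0 6 8 9 13 5 3 4))^5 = (0 5 8 4 13 6 3 9)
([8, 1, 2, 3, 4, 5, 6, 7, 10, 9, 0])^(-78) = [0, 1, 2, 3, 4, 5, 6, 7, 8, 9, 10]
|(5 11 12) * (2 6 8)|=3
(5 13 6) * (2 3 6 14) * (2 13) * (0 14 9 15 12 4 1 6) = (0 14 13 9 15 12 4 1 6 5 2 3) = [14, 6, 3, 0, 1, 2, 5, 7, 8, 15, 10, 11, 4, 9, 13, 12]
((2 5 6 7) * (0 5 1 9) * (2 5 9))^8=((0 9)(1 2)(5 6 7))^8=(9)(5 7 6)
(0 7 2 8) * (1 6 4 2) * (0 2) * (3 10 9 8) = (0 7 1 6 4)(2 3 10 9 8) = [7, 6, 3, 10, 0, 5, 4, 1, 2, 8, 9]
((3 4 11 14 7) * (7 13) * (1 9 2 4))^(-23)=(1 11 3 4 7 2 13 9 14)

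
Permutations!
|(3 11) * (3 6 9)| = |(3 11 6 9)| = 4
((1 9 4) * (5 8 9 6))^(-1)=(1 4 9 8 5 6)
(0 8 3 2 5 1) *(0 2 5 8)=[0, 2, 8, 5, 4, 1, 6, 7, 3]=(1 2 8 3 5)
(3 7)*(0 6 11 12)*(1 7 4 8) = (0 6 11 12)(1 7 3 4 8) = [6, 7, 2, 4, 8, 5, 11, 3, 1, 9, 10, 12, 0]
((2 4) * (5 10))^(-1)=(2 4)(5 10)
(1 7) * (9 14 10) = (1 7)(9 14 10) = [0, 7, 2, 3, 4, 5, 6, 1, 8, 14, 9, 11, 12, 13, 10]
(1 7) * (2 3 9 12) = [0, 7, 3, 9, 4, 5, 6, 1, 8, 12, 10, 11, 2] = (1 7)(2 3 9 12)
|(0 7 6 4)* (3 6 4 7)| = |(0 3 6 7 4)| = 5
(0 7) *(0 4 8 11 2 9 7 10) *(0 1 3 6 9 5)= (0 10 1 3 6 9 7 4 8 11 2 5)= [10, 3, 5, 6, 8, 0, 9, 4, 11, 7, 1, 2]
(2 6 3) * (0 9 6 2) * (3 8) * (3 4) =(0 9 6 8 4 3) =[9, 1, 2, 0, 3, 5, 8, 7, 4, 6]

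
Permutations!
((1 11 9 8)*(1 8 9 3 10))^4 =(11)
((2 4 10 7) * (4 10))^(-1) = ((2 10 7))^(-1) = (2 7 10)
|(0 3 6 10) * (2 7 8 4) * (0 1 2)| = |(0 3 6 10 1 2 7 8 4)| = 9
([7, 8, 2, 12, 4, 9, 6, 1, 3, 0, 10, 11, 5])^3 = (0 8 5 7 3 9 1 12)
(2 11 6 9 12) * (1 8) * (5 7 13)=(1 8)(2 11 6 9 12)(5 7 13)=[0, 8, 11, 3, 4, 7, 9, 13, 1, 12, 10, 6, 2, 5]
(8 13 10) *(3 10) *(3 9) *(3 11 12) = (3 10 8 13 9 11 12) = [0, 1, 2, 10, 4, 5, 6, 7, 13, 11, 8, 12, 3, 9]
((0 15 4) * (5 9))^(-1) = (0 4 15)(5 9)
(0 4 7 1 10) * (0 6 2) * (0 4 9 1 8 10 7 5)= [9, 7, 4, 3, 5, 0, 2, 8, 10, 1, 6]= (0 9 1 7 8 10 6 2 4 5)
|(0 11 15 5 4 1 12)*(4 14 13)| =9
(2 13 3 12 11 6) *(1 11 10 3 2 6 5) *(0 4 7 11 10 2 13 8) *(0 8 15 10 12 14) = (0 4 7 11 5 1 12 2 15 10 3 14) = [4, 12, 15, 14, 7, 1, 6, 11, 8, 9, 3, 5, 2, 13, 0, 10]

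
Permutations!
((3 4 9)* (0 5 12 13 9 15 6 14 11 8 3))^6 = (0 5 12 13 9)(3 8 11 14 6 15 4)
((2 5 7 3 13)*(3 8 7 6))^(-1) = ((2 5 6 3 13)(7 8))^(-1) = (2 13 3 6 5)(7 8)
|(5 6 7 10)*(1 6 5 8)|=|(1 6 7 10 8)|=5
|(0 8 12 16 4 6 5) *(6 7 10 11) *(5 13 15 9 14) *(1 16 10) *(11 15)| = |(0 8 12 10 15 9 14 5)(1 16 4 7)(6 13 11)| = 24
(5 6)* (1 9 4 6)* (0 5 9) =(0 5 1)(4 6 9) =[5, 0, 2, 3, 6, 1, 9, 7, 8, 4]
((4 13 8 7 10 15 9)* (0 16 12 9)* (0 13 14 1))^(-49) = (16)(7 10 15 13 8)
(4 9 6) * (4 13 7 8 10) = (4 9 6 13 7 8 10) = [0, 1, 2, 3, 9, 5, 13, 8, 10, 6, 4, 11, 12, 7]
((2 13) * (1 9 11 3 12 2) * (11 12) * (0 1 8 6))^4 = ((0 1 9 12 2 13 8 6)(3 11))^4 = (0 2)(1 13)(6 12)(8 9)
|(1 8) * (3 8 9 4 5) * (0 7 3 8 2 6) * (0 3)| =30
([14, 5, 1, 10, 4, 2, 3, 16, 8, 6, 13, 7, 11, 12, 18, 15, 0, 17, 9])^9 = (0 11 10 9)(3 18 16 12)(6 14 7 13)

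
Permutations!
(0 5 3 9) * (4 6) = (0 5 3 9)(4 6) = [5, 1, 2, 9, 6, 3, 4, 7, 8, 0]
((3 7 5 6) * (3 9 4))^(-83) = (3 7 5 6 9 4)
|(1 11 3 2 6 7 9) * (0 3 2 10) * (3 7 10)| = 8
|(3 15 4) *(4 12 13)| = 5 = |(3 15 12 13 4)|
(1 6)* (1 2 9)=(1 6 2 9)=[0, 6, 9, 3, 4, 5, 2, 7, 8, 1]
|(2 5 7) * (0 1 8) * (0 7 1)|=5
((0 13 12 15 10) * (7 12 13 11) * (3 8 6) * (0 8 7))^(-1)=((0 11)(3 7 12 15 10 8 6))^(-1)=(0 11)(3 6 8 10 15 12 7)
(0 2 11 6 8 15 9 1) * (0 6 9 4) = (0 2 11 9 1 6 8 15 4) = [2, 6, 11, 3, 0, 5, 8, 7, 15, 1, 10, 9, 12, 13, 14, 4]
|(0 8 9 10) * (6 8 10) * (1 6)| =4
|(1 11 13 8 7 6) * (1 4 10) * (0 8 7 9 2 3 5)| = 42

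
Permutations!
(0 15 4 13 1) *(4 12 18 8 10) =(0 15 12 18 8 10 4 13 1) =[15, 0, 2, 3, 13, 5, 6, 7, 10, 9, 4, 11, 18, 1, 14, 12, 16, 17, 8]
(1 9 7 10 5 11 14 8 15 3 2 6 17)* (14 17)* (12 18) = [0, 9, 6, 2, 4, 11, 14, 10, 15, 7, 5, 17, 18, 13, 8, 3, 16, 1, 12] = (1 9 7 10 5 11 17)(2 6 14 8 15 3)(12 18)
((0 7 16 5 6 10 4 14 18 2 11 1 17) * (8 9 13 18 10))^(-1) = ((0 7 16 5 6 8 9 13 18 2 11 1 17)(4 14 10))^(-1) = (0 17 1 11 2 18 13 9 8 6 5 16 7)(4 10 14)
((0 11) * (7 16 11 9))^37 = (0 7 11 9 16)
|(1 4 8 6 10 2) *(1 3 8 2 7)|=|(1 4 2 3 8 6 10 7)|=8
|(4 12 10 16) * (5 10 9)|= |(4 12 9 5 10 16)|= 6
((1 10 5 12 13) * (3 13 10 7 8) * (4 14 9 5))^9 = ((1 7 8 3 13)(4 14 9 5 12 10))^9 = (1 13 3 8 7)(4 5)(9 10)(12 14)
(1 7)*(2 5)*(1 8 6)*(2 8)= (1 7 2 5 8 6)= [0, 7, 5, 3, 4, 8, 1, 2, 6]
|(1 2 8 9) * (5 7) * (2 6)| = 10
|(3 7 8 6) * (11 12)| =|(3 7 8 6)(11 12)| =4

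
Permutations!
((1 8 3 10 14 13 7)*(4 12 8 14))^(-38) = ((1 14 13 7)(3 10 4 12 8))^(-38) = (1 13)(3 4 8 10 12)(7 14)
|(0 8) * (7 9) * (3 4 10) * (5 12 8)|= |(0 5 12 8)(3 4 10)(7 9)|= 12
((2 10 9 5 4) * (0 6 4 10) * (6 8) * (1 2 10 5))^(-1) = (0 2 1 9 10 4 6 8)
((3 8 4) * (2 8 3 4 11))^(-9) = ((2 8 11))^(-9) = (11)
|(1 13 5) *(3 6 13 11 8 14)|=8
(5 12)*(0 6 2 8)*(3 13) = (0 6 2 8)(3 13)(5 12) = [6, 1, 8, 13, 4, 12, 2, 7, 0, 9, 10, 11, 5, 3]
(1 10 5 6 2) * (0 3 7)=(0 3 7)(1 10 5 6 2)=[3, 10, 1, 7, 4, 6, 2, 0, 8, 9, 5]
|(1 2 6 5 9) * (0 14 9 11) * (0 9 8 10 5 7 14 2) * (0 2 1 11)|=|(0 1 2 6 7 14 8 10 5)(9 11)|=18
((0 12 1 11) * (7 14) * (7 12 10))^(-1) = ((0 10 7 14 12 1 11))^(-1) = (0 11 1 12 14 7 10)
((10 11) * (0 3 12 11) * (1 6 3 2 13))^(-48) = (0 12 1)(2 11 6)(3 13 10)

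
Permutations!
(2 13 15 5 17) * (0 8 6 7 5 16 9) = (0 8 6 7 5 17 2 13 15 16 9) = [8, 1, 13, 3, 4, 17, 7, 5, 6, 0, 10, 11, 12, 15, 14, 16, 9, 2]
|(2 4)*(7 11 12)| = 6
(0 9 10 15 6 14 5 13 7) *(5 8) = (0 9 10 15 6 14 8 5 13 7) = [9, 1, 2, 3, 4, 13, 14, 0, 5, 10, 15, 11, 12, 7, 8, 6]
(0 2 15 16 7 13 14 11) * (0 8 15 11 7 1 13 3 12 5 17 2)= (1 13 14 7 3 12 5 17 2 11 8 15 16)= [0, 13, 11, 12, 4, 17, 6, 3, 15, 9, 10, 8, 5, 14, 7, 16, 1, 2]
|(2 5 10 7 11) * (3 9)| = |(2 5 10 7 11)(3 9)| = 10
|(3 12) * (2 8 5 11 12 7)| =|(2 8 5 11 12 3 7)| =7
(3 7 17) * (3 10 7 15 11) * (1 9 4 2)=(1 9 4 2)(3 15 11)(7 17 10)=[0, 9, 1, 15, 2, 5, 6, 17, 8, 4, 7, 3, 12, 13, 14, 11, 16, 10]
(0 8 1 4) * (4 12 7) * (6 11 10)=[8, 12, 2, 3, 0, 5, 11, 4, 1, 9, 6, 10, 7]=(0 8 1 12 7 4)(6 11 10)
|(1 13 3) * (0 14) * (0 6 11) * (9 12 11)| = 6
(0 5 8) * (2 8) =[5, 1, 8, 3, 4, 2, 6, 7, 0] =(0 5 2 8)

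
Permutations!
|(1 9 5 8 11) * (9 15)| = |(1 15 9 5 8 11)| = 6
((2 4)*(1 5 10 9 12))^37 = (1 10 12 5 9)(2 4)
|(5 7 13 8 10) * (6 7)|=|(5 6 7 13 8 10)|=6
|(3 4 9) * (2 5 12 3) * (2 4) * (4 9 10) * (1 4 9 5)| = |(1 4 10 9 5 12 3 2)| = 8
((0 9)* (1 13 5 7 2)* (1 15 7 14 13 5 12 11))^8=((0 9)(1 5 14 13 12 11)(2 15 7))^8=(1 14 12)(2 7 15)(5 13 11)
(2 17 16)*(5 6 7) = (2 17 16)(5 6 7) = [0, 1, 17, 3, 4, 6, 7, 5, 8, 9, 10, 11, 12, 13, 14, 15, 2, 16]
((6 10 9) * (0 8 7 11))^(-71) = ((0 8 7 11)(6 10 9))^(-71) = (0 8 7 11)(6 10 9)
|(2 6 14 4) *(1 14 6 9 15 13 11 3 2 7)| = |(1 14 4 7)(2 9 15 13 11 3)| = 12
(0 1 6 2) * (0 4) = (0 1 6 2 4) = [1, 6, 4, 3, 0, 5, 2]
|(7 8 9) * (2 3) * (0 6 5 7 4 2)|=9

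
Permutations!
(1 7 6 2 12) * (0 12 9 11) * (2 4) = (0 12 1 7 6 4 2 9 11) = [12, 7, 9, 3, 2, 5, 4, 6, 8, 11, 10, 0, 1]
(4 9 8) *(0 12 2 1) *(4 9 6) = (0 12 2 1)(4 6)(8 9) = [12, 0, 1, 3, 6, 5, 4, 7, 9, 8, 10, 11, 2]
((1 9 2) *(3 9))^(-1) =((1 3 9 2))^(-1) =(1 2 9 3)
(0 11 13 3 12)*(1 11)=(0 1 11 13 3 12)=[1, 11, 2, 12, 4, 5, 6, 7, 8, 9, 10, 13, 0, 3]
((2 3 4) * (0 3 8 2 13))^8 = (13)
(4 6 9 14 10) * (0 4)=[4, 1, 2, 3, 6, 5, 9, 7, 8, 14, 0, 11, 12, 13, 10]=(0 4 6 9 14 10)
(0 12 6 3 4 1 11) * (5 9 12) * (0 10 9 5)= [0, 11, 2, 4, 1, 5, 3, 7, 8, 12, 9, 10, 6]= (1 11 10 9 12 6 3 4)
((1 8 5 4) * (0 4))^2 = ((0 4 1 8 5))^2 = (0 1 5 4 8)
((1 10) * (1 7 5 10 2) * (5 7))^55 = ((1 2)(5 10))^55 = (1 2)(5 10)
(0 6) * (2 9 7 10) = (0 6)(2 9 7 10) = [6, 1, 9, 3, 4, 5, 0, 10, 8, 7, 2]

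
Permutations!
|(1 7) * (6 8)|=|(1 7)(6 8)|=2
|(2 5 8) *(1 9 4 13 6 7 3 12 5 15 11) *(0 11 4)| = |(0 11 1 9)(2 15 4 13 6 7 3 12 5 8)| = 20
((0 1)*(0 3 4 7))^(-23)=((0 1 3 4 7))^(-23)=(0 3 7 1 4)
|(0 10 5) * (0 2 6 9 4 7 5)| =|(0 10)(2 6 9 4 7 5)| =6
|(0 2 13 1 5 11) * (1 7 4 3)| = |(0 2 13 7 4 3 1 5 11)| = 9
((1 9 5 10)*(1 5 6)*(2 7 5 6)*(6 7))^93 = (10)(1 9 2 6)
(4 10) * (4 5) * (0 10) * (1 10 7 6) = (0 7 6 1 10 5 4) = [7, 10, 2, 3, 0, 4, 1, 6, 8, 9, 5]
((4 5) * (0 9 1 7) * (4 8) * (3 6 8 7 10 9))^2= ((0 3 6 8 4 5 7)(1 10 9))^2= (0 6 4 7 3 8 5)(1 9 10)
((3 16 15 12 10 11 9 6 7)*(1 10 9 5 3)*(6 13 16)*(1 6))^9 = (1 3 5 11 10)(6 7)(9 12 15 16 13)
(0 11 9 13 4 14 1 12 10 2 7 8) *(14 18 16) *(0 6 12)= [11, 0, 7, 3, 18, 5, 12, 8, 6, 13, 2, 9, 10, 4, 1, 15, 14, 17, 16]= (0 11 9 13 4 18 16 14 1)(2 7 8 6 12 10)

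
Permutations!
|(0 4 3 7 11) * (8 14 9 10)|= 20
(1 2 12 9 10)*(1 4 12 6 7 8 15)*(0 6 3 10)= (0 6 7 8 15 1 2 3 10 4 12 9)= [6, 2, 3, 10, 12, 5, 7, 8, 15, 0, 4, 11, 9, 13, 14, 1]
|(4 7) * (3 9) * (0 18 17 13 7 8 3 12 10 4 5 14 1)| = 24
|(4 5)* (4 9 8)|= 4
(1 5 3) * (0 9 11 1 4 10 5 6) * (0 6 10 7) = (0 9 11 1 10 5 3 4 7) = [9, 10, 2, 4, 7, 3, 6, 0, 8, 11, 5, 1]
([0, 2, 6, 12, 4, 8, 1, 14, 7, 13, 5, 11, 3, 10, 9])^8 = (1 6 2)(5 8 7 14 9 13 10)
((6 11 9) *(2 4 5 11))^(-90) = (11)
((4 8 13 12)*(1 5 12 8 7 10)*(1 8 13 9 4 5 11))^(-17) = (13)(1 11)(4 8 7 9 10)(5 12)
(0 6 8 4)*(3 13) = [6, 1, 2, 13, 0, 5, 8, 7, 4, 9, 10, 11, 12, 3] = (0 6 8 4)(3 13)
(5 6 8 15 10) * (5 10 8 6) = (8 15) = [0, 1, 2, 3, 4, 5, 6, 7, 15, 9, 10, 11, 12, 13, 14, 8]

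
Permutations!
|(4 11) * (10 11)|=3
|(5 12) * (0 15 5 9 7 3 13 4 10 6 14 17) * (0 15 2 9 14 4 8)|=|(0 2 9 7 3 13 8)(4 10 6)(5 12 14 17 15)|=105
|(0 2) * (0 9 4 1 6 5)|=|(0 2 9 4 1 6 5)|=7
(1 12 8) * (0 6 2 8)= [6, 12, 8, 3, 4, 5, 2, 7, 1, 9, 10, 11, 0]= (0 6 2 8 1 12)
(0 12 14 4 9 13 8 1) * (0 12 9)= (0 9 13 8 1 12 14 4)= [9, 12, 2, 3, 0, 5, 6, 7, 1, 13, 10, 11, 14, 8, 4]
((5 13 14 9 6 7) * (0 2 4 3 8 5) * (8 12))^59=(0 7 6 9 14 13 5 8 12 3 4 2)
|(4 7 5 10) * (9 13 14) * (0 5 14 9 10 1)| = |(0 5 1)(4 7 14 10)(9 13)| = 12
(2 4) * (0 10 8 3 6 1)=(0 10 8 3 6 1)(2 4)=[10, 0, 4, 6, 2, 5, 1, 7, 3, 9, 8]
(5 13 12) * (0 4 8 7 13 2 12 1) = (0 4 8 7 13 1)(2 12 5) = [4, 0, 12, 3, 8, 2, 6, 13, 7, 9, 10, 11, 5, 1]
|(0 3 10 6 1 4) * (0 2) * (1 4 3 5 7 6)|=|(0 5 7 6 4 2)(1 3 10)|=6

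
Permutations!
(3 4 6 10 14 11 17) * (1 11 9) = (1 11 17 3 4 6 10 14 9) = [0, 11, 2, 4, 6, 5, 10, 7, 8, 1, 14, 17, 12, 13, 9, 15, 16, 3]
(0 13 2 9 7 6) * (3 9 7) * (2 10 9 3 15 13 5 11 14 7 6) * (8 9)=(0 5 11 14 7 2 6)(8 9 15 13 10)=[5, 1, 6, 3, 4, 11, 0, 2, 9, 15, 8, 14, 12, 10, 7, 13]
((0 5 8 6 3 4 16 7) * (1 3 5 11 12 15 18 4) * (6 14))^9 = ((0 11 12 15 18 4 16 7)(1 3)(5 8 14 6))^9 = (0 11 12 15 18 4 16 7)(1 3)(5 8 14 6)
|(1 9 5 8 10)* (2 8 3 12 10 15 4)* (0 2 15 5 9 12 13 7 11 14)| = |(0 2 8 5 3 13 7 11 14)(1 12 10)(4 15)| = 18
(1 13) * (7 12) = (1 13)(7 12) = [0, 13, 2, 3, 4, 5, 6, 12, 8, 9, 10, 11, 7, 1]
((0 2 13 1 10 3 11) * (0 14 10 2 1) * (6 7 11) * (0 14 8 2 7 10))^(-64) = (14)(3 10 6)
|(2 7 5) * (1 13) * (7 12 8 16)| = 6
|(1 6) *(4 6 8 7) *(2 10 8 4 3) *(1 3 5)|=9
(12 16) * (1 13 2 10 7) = (1 13 2 10 7)(12 16) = [0, 13, 10, 3, 4, 5, 6, 1, 8, 9, 7, 11, 16, 2, 14, 15, 12]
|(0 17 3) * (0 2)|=4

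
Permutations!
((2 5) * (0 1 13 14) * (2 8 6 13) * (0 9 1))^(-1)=((1 2 5 8 6 13 14 9))^(-1)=(1 9 14 13 6 8 5 2)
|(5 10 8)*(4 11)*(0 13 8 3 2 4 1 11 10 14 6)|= 12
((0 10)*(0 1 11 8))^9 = (0 8 11 1 10)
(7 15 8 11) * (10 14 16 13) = (7 15 8 11)(10 14 16 13) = [0, 1, 2, 3, 4, 5, 6, 15, 11, 9, 14, 7, 12, 10, 16, 8, 13]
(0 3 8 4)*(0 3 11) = (0 11)(3 8 4) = [11, 1, 2, 8, 3, 5, 6, 7, 4, 9, 10, 0]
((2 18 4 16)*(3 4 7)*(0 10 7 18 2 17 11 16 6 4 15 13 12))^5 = ((18)(0 10 7 3 15 13 12)(4 6)(11 16 17))^5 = (18)(0 13 3 10 12 15 7)(4 6)(11 17 16)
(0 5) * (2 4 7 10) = (0 5)(2 4 7 10) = [5, 1, 4, 3, 7, 0, 6, 10, 8, 9, 2]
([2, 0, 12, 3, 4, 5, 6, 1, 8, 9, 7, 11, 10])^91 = (0 2 12 10 7 1)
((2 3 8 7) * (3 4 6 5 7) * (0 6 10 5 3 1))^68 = (0 8 6 1 3)(2 5 4 7 10)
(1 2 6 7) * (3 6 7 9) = (1 2 7)(3 6 9) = [0, 2, 7, 6, 4, 5, 9, 1, 8, 3]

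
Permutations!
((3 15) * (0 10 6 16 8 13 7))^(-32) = ((0 10 6 16 8 13 7)(3 15))^(-32) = (0 16 7 6 13 10 8)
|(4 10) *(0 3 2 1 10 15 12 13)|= 9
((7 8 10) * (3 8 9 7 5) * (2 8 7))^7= (10)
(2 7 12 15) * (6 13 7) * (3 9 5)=(2 6 13 7 12 15)(3 9 5)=[0, 1, 6, 9, 4, 3, 13, 12, 8, 5, 10, 11, 15, 7, 14, 2]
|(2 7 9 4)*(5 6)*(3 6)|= 12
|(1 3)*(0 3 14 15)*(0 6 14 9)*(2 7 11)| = |(0 3 1 9)(2 7 11)(6 14 15)| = 12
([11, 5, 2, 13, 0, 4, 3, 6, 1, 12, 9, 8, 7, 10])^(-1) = [4, 8, 2, 6, 5, 1, 7, 12, 11, 10, 13, 0, 9, 3]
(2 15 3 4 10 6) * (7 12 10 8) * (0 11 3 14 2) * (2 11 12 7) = (0 12 10 6)(2 15 14 11 3 4 8) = [12, 1, 15, 4, 8, 5, 0, 7, 2, 9, 6, 3, 10, 13, 11, 14]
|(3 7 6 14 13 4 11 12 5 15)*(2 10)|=10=|(2 10)(3 7 6 14 13 4 11 12 5 15)|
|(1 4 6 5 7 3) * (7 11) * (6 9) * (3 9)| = 15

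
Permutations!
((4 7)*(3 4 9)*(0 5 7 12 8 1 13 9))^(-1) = (0 7 5)(1 8 12 4 3 9 13)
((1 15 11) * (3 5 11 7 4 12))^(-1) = (1 11 5 3 12 4 7 15)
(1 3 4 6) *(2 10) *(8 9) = (1 3 4 6)(2 10)(8 9) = [0, 3, 10, 4, 6, 5, 1, 7, 9, 8, 2]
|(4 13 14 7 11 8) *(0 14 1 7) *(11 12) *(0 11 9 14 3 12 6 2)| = |(0 3 12 9 14 11 8 4 13 1 7 6 2)| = 13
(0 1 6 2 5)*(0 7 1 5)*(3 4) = (0 5 7 1 6 2)(3 4) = [5, 6, 0, 4, 3, 7, 2, 1]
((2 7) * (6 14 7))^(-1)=(2 7 14 6)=((2 6 14 7))^(-1)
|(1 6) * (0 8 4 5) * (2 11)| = 4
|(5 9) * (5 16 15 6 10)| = 6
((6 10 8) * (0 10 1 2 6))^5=((0 10 8)(1 2 6))^5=(0 8 10)(1 6 2)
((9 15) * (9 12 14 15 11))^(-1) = (9 11)(12 15 14)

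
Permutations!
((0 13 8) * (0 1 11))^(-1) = ((0 13 8 1 11))^(-1) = (0 11 1 8 13)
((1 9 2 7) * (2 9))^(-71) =((9)(1 2 7))^(-71) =(9)(1 2 7)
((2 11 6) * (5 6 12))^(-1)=(2 6 5 12 11)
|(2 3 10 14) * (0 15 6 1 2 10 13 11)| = 8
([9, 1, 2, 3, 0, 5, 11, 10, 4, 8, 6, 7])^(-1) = (0 4 8 9)(6 10 7 11)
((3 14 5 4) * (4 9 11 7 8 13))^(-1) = (3 4 13 8 7 11 9 5 14)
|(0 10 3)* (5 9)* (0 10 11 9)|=|(0 11 9 5)(3 10)|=4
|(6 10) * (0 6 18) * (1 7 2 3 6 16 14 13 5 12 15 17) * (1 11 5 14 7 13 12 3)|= 16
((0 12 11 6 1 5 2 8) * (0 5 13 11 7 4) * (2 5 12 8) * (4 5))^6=(1 11)(6 13)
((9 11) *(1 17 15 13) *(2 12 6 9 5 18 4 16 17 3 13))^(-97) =((1 3 13)(2 12 6 9 11 5 18 4 16 17 15))^(-97) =(1 13 3)(2 6 11 18 16 15 12 9 5 4 17)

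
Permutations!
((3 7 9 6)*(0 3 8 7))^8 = ((0 3)(6 8 7 9))^8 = (9)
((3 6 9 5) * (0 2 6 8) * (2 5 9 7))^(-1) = ((9)(0 5 3 8)(2 6 7))^(-1) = (9)(0 8 3 5)(2 7 6)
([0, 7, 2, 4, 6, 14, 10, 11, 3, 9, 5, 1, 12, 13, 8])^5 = [0, 11, 2, 14, 8, 6, 3, 1, 5, 9, 4, 7, 12, 13, 10]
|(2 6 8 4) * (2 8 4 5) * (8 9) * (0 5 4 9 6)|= 12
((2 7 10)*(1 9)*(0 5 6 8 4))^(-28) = ((0 5 6 8 4)(1 9)(2 7 10))^(-28) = (0 6 4 5 8)(2 10 7)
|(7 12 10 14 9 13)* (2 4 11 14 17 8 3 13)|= 35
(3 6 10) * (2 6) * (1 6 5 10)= [0, 6, 5, 2, 4, 10, 1, 7, 8, 9, 3]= (1 6)(2 5 10 3)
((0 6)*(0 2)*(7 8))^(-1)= ((0 6 2)(7 8))^(-1)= (0 2 6)(7 8)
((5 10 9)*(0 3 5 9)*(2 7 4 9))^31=((0 3 5 10)(2 7 4 9))^31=(0 10 5 3)(2 9 4 7)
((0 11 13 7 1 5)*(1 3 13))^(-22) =((0 11 1 5)(3 13 7))^(-22) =(0 1)(3 7 13)(5 11)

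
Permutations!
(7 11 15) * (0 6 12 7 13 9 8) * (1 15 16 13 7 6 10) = (0 10 1 15 7 11 16 13 9 8)(6 12) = [10, 15, 2, 3, 4, 5, 12, 11, 0, 8, 1, 16, 6, 9, 14, 7, 13]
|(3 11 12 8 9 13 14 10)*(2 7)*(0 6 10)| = |(0 6 10 3 11 12 8 9 13 14)(2 7)| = 10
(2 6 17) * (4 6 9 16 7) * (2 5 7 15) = (2 9 16 15)(4 6 17 5 7) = [0, 1, 9, 3, 6, 7, 17, 4, 8, 16, 10, 11, 12, 13, 14, 2, 15, 5]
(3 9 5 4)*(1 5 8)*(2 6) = (1 5 4 3 9 8)(2 6) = [0, 5, 6, 9, 3, 4, 2, 7, 1, 8]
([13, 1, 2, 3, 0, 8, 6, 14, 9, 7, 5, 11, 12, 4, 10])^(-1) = (0 4 13)(5 10 14 7 9 8)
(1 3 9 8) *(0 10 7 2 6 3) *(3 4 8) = (0 10 7 2 6 4 8 1)(3 9) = [10, 0, 6, 9, 8, 5, 4, 2, 1, 3, 7]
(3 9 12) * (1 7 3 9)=(1 7 3)(9 12)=[0, 7, 2, 1, 4, 5, 6, 3, 8, 12, 10, 11, 9]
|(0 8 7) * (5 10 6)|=3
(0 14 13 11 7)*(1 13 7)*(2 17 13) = (0 14 7)(1 2 17 13 11) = [14, 2, 17, 3, 4, 5, 6, 0, 8, 9, 10, 1, 12, 11, 7, 15, 16, 13]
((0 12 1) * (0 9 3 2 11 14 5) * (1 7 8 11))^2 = (0 7 11 5 12 8 14)(1 3)(2 9)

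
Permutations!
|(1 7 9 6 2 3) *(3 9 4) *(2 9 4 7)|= 4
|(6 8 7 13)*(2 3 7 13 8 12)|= 7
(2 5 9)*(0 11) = (0 11)(2 5 9) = [11, 1, 5, 3, 4, 9, 6, 7, 8, 2, 10, 0]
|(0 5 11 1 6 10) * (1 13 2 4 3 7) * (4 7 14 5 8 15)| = 14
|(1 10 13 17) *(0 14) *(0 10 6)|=7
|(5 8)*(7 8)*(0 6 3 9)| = 12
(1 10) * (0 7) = (0 7)(1 10) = [7, 10, 2, 3, 4, 5, 6, 0, 8, 9, 1]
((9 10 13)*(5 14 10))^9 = (5 9 13 10 14)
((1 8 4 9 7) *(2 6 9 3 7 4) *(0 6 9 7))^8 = (0 3 4 9 2 8 1 7 6)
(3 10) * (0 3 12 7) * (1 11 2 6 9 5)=(0 3 10 12 7)(1 11 2 6 9 5)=[3, 11, 6, 10, 4, 1, 9, 0, 8, 5, 12, 2, 7]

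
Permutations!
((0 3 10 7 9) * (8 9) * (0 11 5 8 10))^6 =(5 9)(8 11)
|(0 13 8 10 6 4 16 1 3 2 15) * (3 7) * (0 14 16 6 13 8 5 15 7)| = |(0 8 10 13 5 15 14 16 1)(2 7 3)(4 6)| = 18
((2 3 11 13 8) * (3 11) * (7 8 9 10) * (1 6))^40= (2 7 9 11 8 10 13)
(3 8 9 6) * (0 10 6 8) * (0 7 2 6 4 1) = (0 10 4 1)(2 6 3 7)(8 9) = [10, 0, 6, 7, 1, 5, 3, 2, 9, 8, 4]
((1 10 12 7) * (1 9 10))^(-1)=(7 12 10 9)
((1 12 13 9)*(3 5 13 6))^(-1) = (1 9 13 5 3 6 12)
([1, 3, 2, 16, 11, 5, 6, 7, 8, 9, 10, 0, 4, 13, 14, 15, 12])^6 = (0 11 4 12 16 3 1)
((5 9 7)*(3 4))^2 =(5 7 9)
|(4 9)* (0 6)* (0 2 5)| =4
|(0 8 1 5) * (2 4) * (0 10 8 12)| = 4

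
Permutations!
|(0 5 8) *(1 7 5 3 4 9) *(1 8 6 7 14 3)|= 21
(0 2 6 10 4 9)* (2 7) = (0 7 2 6 10 4 9) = [7, 1, 6, 3, 9, 5, 10, 2, 8, 0, 4]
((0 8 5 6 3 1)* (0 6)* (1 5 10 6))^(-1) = ((0 8 10 6 3 5))^(-1) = (0 5 3 6 10 8)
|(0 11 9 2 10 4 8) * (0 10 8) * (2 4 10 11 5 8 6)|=|(0 5 8 11 9 4)(2 6)|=6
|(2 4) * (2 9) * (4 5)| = 4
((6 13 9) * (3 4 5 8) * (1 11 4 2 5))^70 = (1 11 4)(2 8)(3 5)(6 13 9)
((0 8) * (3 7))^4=(8)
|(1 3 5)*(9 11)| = 6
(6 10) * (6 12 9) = [0, 1, 2, 3, 4, 5, 10, 7, 8, 6, 12, 11, 9] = (6 10 12 9)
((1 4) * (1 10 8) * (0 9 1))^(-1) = (0 8 10 4 1 9)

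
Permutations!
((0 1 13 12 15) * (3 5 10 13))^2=((0 1 3 5 10 13 12 15))^2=(0 3 10 12)(1 5 13 15)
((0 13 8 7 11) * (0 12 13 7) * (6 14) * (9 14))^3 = (14)(0 12)(7 13)(8 11)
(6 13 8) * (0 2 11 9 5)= (0 2 11 9 5)(6 13 8)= [2, 1, 11, 3, 4, 0, 13, 7, 6, 5, 10, 9, 12, 8]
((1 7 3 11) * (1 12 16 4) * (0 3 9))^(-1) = ((0 3 11 12 16 4 1 7 9))^(-1) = (0 9 7 1 4 16 12 11 3)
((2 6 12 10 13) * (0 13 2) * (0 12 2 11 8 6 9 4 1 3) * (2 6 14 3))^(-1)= ((0 13 12 10 11 8 14 3)(1 2 9 4))^(-1)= (0 3 14 8 11 10 12 13)(1 4 9 2)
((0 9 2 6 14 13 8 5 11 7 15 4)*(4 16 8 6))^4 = (5 16 7)(6 14 13)(8 15 11)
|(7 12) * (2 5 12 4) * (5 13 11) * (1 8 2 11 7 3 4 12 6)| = |(1 8 2 13 7 12 3 4 11 5 6)| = 11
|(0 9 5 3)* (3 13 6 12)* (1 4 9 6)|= 20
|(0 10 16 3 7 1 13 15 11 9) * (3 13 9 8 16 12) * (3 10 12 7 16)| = |(0 12 10 7 1 9)(3 16 13 15 11 8)| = 6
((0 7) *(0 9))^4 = ((0 7 9))^4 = (0 7 9)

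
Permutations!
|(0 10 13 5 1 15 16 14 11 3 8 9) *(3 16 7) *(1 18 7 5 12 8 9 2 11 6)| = |(0 10 13 12 8 2 11 16 14 6 1 15 5 18 7 3 9)| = 17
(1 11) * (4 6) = (1 11)(4 6) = [0, 11, 2, 3, 6, 5, 4, 7, 8, 9, 10, 1]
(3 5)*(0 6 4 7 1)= (0 6 4 7 1)(3 5)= [6, 0, 2, 5, 7, 3, 4, 1]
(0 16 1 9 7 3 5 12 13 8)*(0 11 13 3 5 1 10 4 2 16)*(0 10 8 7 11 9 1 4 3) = (0 10 3 4 2 16 8 9 11 13 7 5 12) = [10, 1, 16, 4, 2, 12, 6, 5, 9, 11, 3, 13, 0, 7, 14, 15, 8]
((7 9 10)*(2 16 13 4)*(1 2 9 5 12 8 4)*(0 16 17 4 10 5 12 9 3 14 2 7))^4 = (0 7)(1 10)(2 14 3 4 17)(8 13)(12 16)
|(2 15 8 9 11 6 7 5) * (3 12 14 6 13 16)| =|(2 15 8 9 11 13 16 3 12 14 6 7 5)| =13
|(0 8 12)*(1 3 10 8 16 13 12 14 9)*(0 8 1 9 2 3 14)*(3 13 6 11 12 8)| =|(0 16 6 11 12 3 10 1 14 2 13 8)| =12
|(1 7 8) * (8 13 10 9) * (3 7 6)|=8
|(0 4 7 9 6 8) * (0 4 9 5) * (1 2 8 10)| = 10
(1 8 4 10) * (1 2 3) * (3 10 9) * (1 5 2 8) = (2 10 8 4 9 3 5) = [0, 1, 10, 5, 9, 2, 6, 7, 4, 3, 8]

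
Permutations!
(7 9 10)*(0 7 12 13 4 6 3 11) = (0 7 9 10 12 13 4 6 3 11) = [7, 1, 2, 11, 6, 5, 3, 9, 8, 10, 12, 0, 13, 4]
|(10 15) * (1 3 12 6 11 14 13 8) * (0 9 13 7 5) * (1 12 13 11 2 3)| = 6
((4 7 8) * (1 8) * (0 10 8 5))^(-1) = ((0 10 8 4 7 1 5))^(-1) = (0 5 1 7 4 8 10)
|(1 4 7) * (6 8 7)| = |(1 4 6 8 7)| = 5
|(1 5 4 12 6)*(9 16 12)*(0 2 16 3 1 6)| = |(0 2 16 12)(1 5 4 9 3)| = 20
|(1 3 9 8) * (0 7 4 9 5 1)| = |(0 7 4 9 8)(1 3 5)| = 15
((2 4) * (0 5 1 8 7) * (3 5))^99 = (0 1)(2 4)(3 8)(5 7)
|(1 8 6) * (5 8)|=|(1 5 8 6)|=4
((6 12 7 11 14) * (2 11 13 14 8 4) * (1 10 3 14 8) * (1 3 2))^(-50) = (1 8 7 6 3 2)(4 13 12 14 11 10)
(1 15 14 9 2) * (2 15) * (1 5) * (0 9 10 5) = [9, 2, 0, 3, 4, 1, 6, 7, 8, 15, 5, 11, 12, 13, 10, 14] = (0 9 15 14 10 5 1 2)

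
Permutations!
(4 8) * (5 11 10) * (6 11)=(4 8)(5 6 11 10)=[0, 1, 2, 3, 8, 6, 11, 7, 4, 9, 5, 10]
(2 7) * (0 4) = (0 4)(2 7) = [4, 1, 7, 3, 0, 5, 6, 2]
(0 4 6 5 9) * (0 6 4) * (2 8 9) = (2 8 9 6 5) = [0, 1, 8, 3, 4, 2, 5, 7, 9, 6]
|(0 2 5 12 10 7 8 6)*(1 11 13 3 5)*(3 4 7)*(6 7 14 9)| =|(0 2 1 11 13 4 14 9 6)(3 5 12 10)(7 8)| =36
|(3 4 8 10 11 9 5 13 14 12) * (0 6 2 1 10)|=|(0 6 2 1 10 11 9 5 13 14 12 3 4 8)|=14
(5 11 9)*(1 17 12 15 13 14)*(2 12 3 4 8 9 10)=(1 17 3 4 8 9 5 11 10 2 12 15 13 14)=[0, 17, 12, 4, 8, 11, 6, 7, 9, 5, 2, 10, 15, 14, 1, 13, 16, 3]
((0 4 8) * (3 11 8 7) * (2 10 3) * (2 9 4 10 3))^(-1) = ((0 10 2 3 11 8)(4 7 9))^(-1) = (0 8 11 3 2 10)(4 9 7)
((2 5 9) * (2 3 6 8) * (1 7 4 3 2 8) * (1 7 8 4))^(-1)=((1 8 4 3 6 7)(2 5 9))^(-1)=(1 7 6 3 4 8)(2 9 5)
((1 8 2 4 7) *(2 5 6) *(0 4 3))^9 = (8)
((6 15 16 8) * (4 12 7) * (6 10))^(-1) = (4 7 12)(6 10 8 16 15)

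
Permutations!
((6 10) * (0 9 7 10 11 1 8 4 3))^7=((0 9 7 10 6 11 1 8 4 3))^7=(0 8 6 9 4 11 7 3 1 10)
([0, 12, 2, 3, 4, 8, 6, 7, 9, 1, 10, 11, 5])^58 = (1 8 12 9 5)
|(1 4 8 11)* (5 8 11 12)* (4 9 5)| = 7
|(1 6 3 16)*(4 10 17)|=|(1 6 3 16)(4 10 17)|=12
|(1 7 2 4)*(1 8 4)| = |(1 7 2)(4 8)| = 6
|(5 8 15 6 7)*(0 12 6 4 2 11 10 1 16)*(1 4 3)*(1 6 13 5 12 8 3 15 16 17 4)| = 6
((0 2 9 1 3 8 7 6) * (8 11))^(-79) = (0 9 3 8 6 2 1 11 7)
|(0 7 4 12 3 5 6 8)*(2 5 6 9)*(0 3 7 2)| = |(0 2 5 9)(3 6 8)(4 12 7)| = 12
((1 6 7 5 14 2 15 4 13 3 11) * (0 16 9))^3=(16)(1 5 15 3 6 14 4 11 7 2 13)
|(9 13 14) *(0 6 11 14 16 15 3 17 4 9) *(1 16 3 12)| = 20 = |(0 6 11 14)(1 16 15 12)(3 17 4 9 13)|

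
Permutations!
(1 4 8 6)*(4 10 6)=(1 10 6)(4 8)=[0, 10, 2, 3, 8, 5, 1, 7, 4, 9, 6]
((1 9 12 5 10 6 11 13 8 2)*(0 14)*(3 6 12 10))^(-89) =(0 14)(1 2 8 13 11 6 3 5 12 10 9) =((0 14)(1 9 10 12 5 3 6 11 13 8 2))^(-89)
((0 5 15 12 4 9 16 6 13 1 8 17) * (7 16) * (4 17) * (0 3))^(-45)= (0 12)(1 9 6 8 7 13 4 16)(3 15)(5 17)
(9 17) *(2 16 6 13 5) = [0, 1, 16, 3, 4, 2, 13, 7, 8, 17, 10, 11, 12, 5, 14, 15, 6, 9] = (2 16 6 13 5)(9 17)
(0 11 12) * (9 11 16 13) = (0 16 13 9 11 12) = [16, 1, 2, 3, 4, 5, 6, 7, 8, 11, 10, 12, 0, 9, 14, 15, 13]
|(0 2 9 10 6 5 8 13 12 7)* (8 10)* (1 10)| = |(0 2 9 8 13 12 7)(1 10 6 5)| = 28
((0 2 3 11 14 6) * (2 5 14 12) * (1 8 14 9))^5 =((0 5 9 1 8 14 6)(2 3 11 12))^5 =(0 14 1 5 6 8 9)(2 3 11 12)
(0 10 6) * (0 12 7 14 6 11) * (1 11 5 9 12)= (0 10 5 9 12 7 14 6 1 11)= [10, 11, 2, 3, 4, 9, 1, 14, 8, 12, 5, 0, 7, 13, 6]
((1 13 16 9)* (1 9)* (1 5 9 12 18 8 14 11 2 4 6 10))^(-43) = (1 10 6 4 2 11 14 8 18 12 9 5 16 13)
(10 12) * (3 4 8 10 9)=(3 4 8 10 12 9)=[0, 1, 2, 4, 8, 5, 6, 7, 10, 3, 12, 11, 9]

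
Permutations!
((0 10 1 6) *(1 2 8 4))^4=(0 4 10 1 2 6 8)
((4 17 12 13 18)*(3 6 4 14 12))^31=((3 6 4 17)(12 13 18 14))^31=(3 17 4 6)(12 14 18 13)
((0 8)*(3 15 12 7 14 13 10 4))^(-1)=((0 8)(3 15 12 7 14 13 10 4))^(-1)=(0 8)(3 4 10 13 14 7 12 15)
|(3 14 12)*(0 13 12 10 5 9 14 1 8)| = 12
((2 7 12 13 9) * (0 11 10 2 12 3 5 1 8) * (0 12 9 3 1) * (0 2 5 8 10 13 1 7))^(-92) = (0 5 1 8 13)(2 10 12 3 11)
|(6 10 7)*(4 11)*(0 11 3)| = |(0 11 4 3)(6 10 7)| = 12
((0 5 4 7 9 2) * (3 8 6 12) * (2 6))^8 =((0 5 4 7 9 6 12 3 8 2))^8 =(0 8 12 9 4)(2 3 6 7 5)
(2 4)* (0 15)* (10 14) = (0 15)(2 4)(10 14) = [15, 1, 4, 3, 2, 5, 6, 7, 8, 9, 14, 11, 12, 13, 10, 0]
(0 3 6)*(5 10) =(0 3 6)(5 10) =[3, 1, 2, 6, 4, 10, 0, 7, 8, 9, 5]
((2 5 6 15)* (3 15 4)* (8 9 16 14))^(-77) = (2 5 6 4 3 15)(8 14 16 9)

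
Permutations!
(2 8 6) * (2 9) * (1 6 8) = (1 6 9 2) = [0, 6, 1, 3, 4, 5, 9, 7, 8, 2]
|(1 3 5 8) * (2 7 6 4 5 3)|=7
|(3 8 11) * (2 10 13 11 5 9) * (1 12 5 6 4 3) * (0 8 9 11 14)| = 20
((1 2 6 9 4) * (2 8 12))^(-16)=(1 9 2 8 4 6 12)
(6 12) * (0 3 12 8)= (0 3 12 6 8)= [3, 1, 2, 12, 4, 5, 8, 7, 0, 9, 10, 11, 6]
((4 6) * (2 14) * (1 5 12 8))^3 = (1 8 12 5)(2 14)(4 6)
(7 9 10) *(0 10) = (0 10 7 9) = [10, 1, 2, 3, 4, 5, 6, 9, 8, 0, 7]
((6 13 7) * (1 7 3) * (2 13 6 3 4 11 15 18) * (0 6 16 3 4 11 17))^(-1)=(0 17 4 7 1 3 16 6)(2 18 15 11 13)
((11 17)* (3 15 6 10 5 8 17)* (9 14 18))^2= (3 6 5 17)(8 11 15 10)(9 18 14)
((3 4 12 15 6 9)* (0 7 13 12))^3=(0 12 9)(3 7 15)(4 13 6)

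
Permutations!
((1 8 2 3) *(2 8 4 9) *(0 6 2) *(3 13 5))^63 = ((0 6 2 13 5 3 1 4 9))^63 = (13)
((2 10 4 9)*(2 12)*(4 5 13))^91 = ((2 10 5 13 4 9 12))^91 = (13)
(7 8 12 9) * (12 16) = (7 8 16 12 9) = [0, 1, 2, 3, 4, 5, 6, 8, 16, 7, 10, 11, 9, 13, 14, 15, 12]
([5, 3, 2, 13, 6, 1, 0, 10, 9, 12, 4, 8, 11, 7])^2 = [1, 13, 2, 7, 0, 3, 5, 4, 12, 11, 6, 9, 8, 10]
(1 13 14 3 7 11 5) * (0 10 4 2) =[10, 13, 0, 7, 2, 1, 6, 11, 8, 9, 4, 5, 12, 14, 3] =(0 10 4 2)(1 13 14 3 7 11 5)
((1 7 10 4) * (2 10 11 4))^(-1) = (1 4 11 7)(2 10)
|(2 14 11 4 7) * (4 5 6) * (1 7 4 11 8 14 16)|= 12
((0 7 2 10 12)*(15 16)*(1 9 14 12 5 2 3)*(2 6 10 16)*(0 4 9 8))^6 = ((0 7 3 1 8)(2 16 15)(4 9 14 12)(5 6 10))^6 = (16)(0 7 3 1 8)(4 14)(9 12)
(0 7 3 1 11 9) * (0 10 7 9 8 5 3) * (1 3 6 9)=(0 1 11 8 5 6 9 10 7)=[1, 11, 2, 3, 4, 6, 9, 0, 5, 10, 7, 8]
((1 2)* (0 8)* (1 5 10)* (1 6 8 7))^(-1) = ((0 7 1 2 5 10 6 8))^(-1) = (0 8 6 10 5 2 1 7)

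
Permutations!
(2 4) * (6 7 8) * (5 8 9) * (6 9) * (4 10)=(2 10 4)(5 8 9)(6 7)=[0, 1, 10, 3, 2, 8, 7, 6, 9, 5, 4]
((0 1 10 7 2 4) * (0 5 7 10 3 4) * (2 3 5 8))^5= (10)(0 4 5 2 3 1 8 7)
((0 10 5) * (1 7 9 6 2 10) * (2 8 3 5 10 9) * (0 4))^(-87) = ((10)(0 1 7 2 9 6 8 3 5 4))^(-87) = (10)(0 2 8 4 7 6 5 1 9 3)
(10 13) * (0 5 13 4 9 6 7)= (0 5 13 10 4 9 6 7)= [5, 1, 2, 3, 9, 13, 7, 0, 8, 6, 4, 11, 12, 10]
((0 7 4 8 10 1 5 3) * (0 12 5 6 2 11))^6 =((0 7 4 8 10 1 6 2 11)(3 12 5))^6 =(12)(0 6 8)(1 4 11)(2 10 7)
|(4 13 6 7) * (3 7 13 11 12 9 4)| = 4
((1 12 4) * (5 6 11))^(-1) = (1 4 12)(5 11 6) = ((1 12 4)(5 6 11))^(-1)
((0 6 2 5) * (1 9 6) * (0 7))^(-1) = (0 7 5 2 6 9 1)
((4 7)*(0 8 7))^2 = ((0 8 7 4))^2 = (0 7)(4 8)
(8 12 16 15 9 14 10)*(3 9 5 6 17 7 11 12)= (3 9 14 10 8)(5 6 17 7 11 12 16 15)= [0, 1, 2, 9, 4, 6, 17, 11, 3, 14, 8, 12, 16, 13, 10, 5, 15, 7]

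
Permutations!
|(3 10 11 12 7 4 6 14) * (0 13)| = |(0 13)(3 10 11 12 7 4 6 14)| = 8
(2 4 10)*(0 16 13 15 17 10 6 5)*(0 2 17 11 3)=[16, 1, 4, 0, 6, 2, 5, 7, 8, 9, 17, 3, 12, 15, 14, 11, 13, 10]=(0 16 13 15 11 3)(2 4 6 5)(10 17)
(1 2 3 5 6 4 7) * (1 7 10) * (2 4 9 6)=(1 4 10)(2 3 5)(6 9)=[0, 4, 3, 5, 10, 2, 9, 7, 8, 6, 1]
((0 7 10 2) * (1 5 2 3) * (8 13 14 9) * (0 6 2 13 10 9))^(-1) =(0 14 13 5 1 3 10 8 9 7)(2 6)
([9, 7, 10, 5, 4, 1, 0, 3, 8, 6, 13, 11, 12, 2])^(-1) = [6, 5, 13, 7, 4, 3, 9, 1, 8, 0, 2, 11, 12, 10]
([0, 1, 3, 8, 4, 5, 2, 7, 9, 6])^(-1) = (2 6 9 8 3)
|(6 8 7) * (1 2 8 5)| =|(1 2 8 7 6 5)| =6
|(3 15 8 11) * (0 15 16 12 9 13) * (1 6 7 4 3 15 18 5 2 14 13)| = |(0 18 5 2 14 13)(1 6 7 4 3 16 12 9)(8 11 15)| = 24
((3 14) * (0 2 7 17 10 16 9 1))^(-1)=(0 1 9 16 10 17 7 2)(3 14)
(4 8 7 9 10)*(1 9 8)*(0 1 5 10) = (0 1 9)(4 5 10)(7 8) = [1, 9, 2, 3, 5, 10, 6, 8, 7, 0, 4]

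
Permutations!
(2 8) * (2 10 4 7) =[0, 1, 8, 3, 7, 5, 6, 2, 10, 9, 4] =(2 8 10 4 7)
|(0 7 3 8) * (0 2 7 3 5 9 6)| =|(0 3 8 2 7 5 9 6)| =8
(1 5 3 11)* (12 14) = (1 5 3 11)(12 14) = [0, 5, 2, 11, 4, 3, 6, 7, 8, 9, 10, 1, 14, 13, 12]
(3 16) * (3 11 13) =[0, 1, 2, 16, 4, 5, 6, 7, 8, 9, 10, 13, 12, 3, 14, 15, 11] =(3 16 11 13)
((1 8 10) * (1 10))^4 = (10)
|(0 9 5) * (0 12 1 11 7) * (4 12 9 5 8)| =|(0 5 9 8 4 12 1 11 7)| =9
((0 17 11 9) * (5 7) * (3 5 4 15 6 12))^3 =((0 17 11 9)(3 5 7 4 15 6 12))^3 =(0 9 11 17)(3 4 12 7 6 5 15)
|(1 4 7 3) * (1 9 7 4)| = 3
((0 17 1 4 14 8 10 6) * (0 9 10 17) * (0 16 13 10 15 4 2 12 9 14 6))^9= ((0 16 13 10)(1 2 12 9 15 4 6 14 8 17))^9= (0 16 13 10)(1 17 8 14 6 4 15 9 12 2)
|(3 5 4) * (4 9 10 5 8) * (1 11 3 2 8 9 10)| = 12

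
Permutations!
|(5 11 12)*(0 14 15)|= 3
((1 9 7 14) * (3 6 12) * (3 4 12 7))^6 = (14)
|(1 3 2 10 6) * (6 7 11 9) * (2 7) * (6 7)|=|(1 3 6)(2 10)(7 11 9)|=6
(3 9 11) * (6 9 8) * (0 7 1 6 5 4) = (0 7 1 6 9 11 3 8 5 4) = [7, 6, 2, 8, 0, 4, 9, 1, 5, 11, 10, 3]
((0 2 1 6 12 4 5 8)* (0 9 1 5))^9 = (12)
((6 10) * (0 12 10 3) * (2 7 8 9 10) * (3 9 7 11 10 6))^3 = (0 11)(2 3)(6 9)(7 8)(10 12)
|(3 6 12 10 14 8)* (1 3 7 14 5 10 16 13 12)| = 6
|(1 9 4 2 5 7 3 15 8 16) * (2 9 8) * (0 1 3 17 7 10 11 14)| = |(0 1 8 16 3 15 2 5 10 11 14)(4 9)(7 17)| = 22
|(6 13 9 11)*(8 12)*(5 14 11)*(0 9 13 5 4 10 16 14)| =18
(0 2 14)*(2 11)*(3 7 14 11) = (0 3 7 14)(2 11) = [3, 1, 11, 7, 4, 5, 6, 14, 8, 9, 10, 2, 12, 13, 0]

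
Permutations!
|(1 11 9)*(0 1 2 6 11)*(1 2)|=|(0 2 6 11 9 1)|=6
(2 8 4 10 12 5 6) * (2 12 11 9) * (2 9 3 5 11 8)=(3 5 6 12 11)(4 10 8)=[0, 1, 2, 5, 10, 6, 12, 7, 4, 9, 8, 3, 11]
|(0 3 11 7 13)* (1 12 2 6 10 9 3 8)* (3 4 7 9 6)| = |(0 8 1 12 2 3 11 9 4 7 13)(6 10)| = 22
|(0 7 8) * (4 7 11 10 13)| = |(0 11 10 13 4 7 8)| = 7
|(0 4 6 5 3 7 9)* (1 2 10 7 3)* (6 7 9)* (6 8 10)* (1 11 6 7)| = 24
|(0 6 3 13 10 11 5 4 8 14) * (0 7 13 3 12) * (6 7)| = 11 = |(0 7 13 10 11 5 4 8 14 6 12)|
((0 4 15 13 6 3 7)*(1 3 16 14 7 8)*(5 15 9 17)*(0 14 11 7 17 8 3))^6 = ((0 4 9 8 1)(5 15 13 6 16 11 7 14 17))^6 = (0 4 9 8 1)(5 7 6)(11 13 17)(14 16 15)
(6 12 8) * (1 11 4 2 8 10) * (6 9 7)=(1 11 4 2 8 9 7 6 12 10)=[0, 11, 8, 3, 2, 5, 12, 6, 9, 7, 1, 4, 10]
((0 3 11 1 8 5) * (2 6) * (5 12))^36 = ((0 3 11 1 8 12 5)(2 6))^36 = (0 3 11 1 8 12 5)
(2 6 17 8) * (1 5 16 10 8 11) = [0, 5, 6, 3, 4, 16, 17, 7, 2, 9, 8, 1, 12, 13, 14, 15, 10, 11] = (1 5 16 10 8 2 6 17 11)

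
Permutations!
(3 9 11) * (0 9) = (0 9 11 3) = [9, 1, 2, 0, 4, 5, 6, 7, 8, 11, 10, 3]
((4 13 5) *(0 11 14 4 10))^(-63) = ((0 11 14 4 13 5 10))^(-63) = (14)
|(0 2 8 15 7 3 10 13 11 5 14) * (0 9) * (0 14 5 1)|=10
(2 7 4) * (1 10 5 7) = [0, 10, 1, 3, 2, 7, 6, 4, 8, 9, 5] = (1 10 5 7 4 2)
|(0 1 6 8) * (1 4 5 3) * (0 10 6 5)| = 6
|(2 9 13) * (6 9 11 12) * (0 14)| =6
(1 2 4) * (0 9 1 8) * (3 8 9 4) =(0 4 9 1 2 3 8) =[4, 2, 3, 8, 9, 5, 6, 7, 0, 1]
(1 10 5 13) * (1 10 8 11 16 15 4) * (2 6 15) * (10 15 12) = (1 8 11 16 2 6 12 10 5 13 15 4) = [0, 8, 6, 3, 1, 13, 12, 7, 11, 9, 5, 16, 10, 15, 14, 4, 2]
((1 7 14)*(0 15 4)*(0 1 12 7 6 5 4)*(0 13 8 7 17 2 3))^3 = (0 8 12 3 13 14 2 15 7 17)(1 4 5 6)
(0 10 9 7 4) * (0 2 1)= (0 10 9 7 4 2 1)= [10, 0, 1, 3, 2, 5, 6, 4, 8, 7, 9]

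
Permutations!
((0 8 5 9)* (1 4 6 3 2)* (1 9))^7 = ((0 8 5 1 4 6 3 2 9))^7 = (0 2 6 1 8 9 3 4 5)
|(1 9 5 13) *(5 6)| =5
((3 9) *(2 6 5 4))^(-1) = ((2 6 5 4)(3 9))^(-1) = (2 4 5 6)(3 9)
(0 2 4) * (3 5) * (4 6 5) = (0 2 6 5 3 4) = [2, 1, 6, 4, 0, 3, 5]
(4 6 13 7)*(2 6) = [0, 1, 6, 3, 2, 5, 13, 4, 8, 9, 10, 11, 12, 7] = (2 6 13 7 4)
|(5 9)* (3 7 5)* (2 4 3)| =6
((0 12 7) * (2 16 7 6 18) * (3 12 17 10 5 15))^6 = (0 12)(2 5)(3 7)(6 17)(10 18)(15 16)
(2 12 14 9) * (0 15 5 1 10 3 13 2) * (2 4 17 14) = (0 15 5 1 10 3 13 4 17 14 9)(2 12) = [15, 10, 12, 13, 17, 1, 6, 7, 8, 0, 3, 11, 2, 4, 9, 5, 16, 14]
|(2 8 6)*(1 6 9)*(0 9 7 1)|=|(0 9)(1 6 2 8 7)|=10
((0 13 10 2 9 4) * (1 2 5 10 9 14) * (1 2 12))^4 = (14)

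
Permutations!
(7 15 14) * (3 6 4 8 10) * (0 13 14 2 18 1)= (0 13 14 7 15 2 18 1)(3 6 4 8 10)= [13, 0, 18, 6, 8, 5, 4, 15, 10, 9, 3, 11, 12, 14, 7, 2, 16, 17, 1]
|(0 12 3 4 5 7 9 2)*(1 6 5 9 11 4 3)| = 10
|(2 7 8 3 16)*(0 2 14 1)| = 8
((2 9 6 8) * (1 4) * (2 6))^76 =(9)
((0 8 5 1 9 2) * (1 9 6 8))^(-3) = (0 5 1 9 6 2 8) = ((0 1 6 8 5 9 2))^(-3)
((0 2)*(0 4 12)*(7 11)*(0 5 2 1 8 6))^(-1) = ((0 1 8 6)(2 4 12 5)(7 11))^(-1) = (0 6 8 1)(2 5 12 4)(7 11)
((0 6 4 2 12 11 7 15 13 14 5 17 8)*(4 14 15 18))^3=((0 6 14 5 17 8)(2 12 11 7 18 4)(13 15))^3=(0 5)(2 7)(4 11)(6 17)(8 14)(12 18)(13 15)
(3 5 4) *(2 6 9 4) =(2 6 9 4 3 5) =[0, 1, 6, 5, 3, 2, 9, 7, 8, 4]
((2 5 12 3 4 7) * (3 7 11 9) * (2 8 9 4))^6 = ((2 5 12 7 8 9 3)(4 11))^6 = (2 3 9 8 7 12 5)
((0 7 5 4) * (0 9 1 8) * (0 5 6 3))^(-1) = (0 3 6 7)(1 9 4 5 8) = ((0 7 6 3)(1 8 5 4 9))^(-1)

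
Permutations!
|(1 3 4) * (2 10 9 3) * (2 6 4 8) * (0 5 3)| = 21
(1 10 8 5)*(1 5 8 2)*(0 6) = [6, 10, 1, 3, 4, 5, 0, 7, 8, 9, 2] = (0 6)(1 10 2)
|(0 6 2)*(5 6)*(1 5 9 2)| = 3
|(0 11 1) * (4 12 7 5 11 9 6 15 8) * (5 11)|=10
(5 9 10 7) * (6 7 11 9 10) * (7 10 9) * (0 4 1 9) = (0 4 1 9 6 10 11 7 5) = [4, 9, 2, 3, 1, 0, 10, 5, 8, 6, 11, 7]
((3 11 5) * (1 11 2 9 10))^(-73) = (1 2 11 9 5 10 3)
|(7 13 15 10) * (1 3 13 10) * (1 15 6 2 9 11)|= |(15)(1 3 13 6 2 9 11)(7 10)|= 14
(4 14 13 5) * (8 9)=(4 14 13 5)(8 9)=[0, 1, 2, 3, 14, 4, 6, 7, 9, 8, 10, 11, 12, 5, 13]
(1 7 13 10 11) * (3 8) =(1 7 13 10 11)(3 8) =[0, 7, 2, 8, 4, 5, 6, 13, 3, 9, 11, 1, 12, 10]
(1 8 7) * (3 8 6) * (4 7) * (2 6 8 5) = (1 8 4 7)(2 6 3 5) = [0, 8, 6, 5, 7, 2, 3, 1, 4]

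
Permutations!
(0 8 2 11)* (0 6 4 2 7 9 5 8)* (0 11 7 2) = (0 11 6 4)(2 7 9 5 8) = [11, 1, 7, 3, 0, 8, 4, 9, 2, 5, 10, 6]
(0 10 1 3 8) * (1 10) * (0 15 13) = (0 1 3 8 15 13) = [1, 3, 2, 8, 4, 5, 6, 7, 15, 9, 10, 11, 12, 0, 14, 13]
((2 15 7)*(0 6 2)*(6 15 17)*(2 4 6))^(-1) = ((0 15 7)(2 17)(4 6))^(-1) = (0 7 15)(2 17)(4 6)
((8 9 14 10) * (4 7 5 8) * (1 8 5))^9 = (1 9 10 7 8 14 4)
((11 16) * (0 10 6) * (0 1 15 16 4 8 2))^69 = (0 2 8 4 11 16 15 1 6 10)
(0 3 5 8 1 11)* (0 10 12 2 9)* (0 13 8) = [3, 11, 9, 5, 4, 0, 6, 7, 1, 13, 12, 10, 2, 8] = (0 3 5)(1 11 10 12 2 9 13 8)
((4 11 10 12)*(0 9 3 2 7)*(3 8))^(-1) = (0 7 2 3 8 9)(4 12 10 11)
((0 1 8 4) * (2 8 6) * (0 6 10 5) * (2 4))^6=(0 10)(1 5)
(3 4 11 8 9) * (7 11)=(3 4 7 11 8 9)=[0, 1, 2, 4, 7, 5, 6, 11, 9, 3, 10, 8]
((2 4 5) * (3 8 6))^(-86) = ((2 4 5)(3 8 6))^(-86) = (2 4 5)(3 8 6)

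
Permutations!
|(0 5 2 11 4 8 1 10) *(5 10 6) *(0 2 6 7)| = 8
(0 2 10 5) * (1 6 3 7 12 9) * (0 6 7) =(0 2 10 5 6 3)(1 7 12 9) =[2, 7, 10, 0, 4, 6, 3, 12, 8, 1, 5, 11, 9]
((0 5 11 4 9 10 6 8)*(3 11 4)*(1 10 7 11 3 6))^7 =(0 8 6 11 7 9 4 5)(1 10)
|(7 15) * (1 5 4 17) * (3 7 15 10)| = 12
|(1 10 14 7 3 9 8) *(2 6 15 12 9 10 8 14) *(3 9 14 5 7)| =|(1 8)(2 6 15 12 14 3 10)(5 7 9)| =42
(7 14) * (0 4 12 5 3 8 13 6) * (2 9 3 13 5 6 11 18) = [4, 1, 9, 8, 12, 13, 0, 14, 5, 3, 10, 18, 6, 11, 7, 15, 16, 17, 2] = (0 4 12 6)(2 9 3 8 5 13 11 18)(7 14)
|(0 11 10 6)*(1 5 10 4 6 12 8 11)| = 9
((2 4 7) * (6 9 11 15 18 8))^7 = (2 4 7)(6 9 11 15 18 8)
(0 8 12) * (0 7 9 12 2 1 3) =(0 8 2 1 3)(7 9 12) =[8, 3, 1, 0, 4, 5, 6, 9, 2, 12, 10, 11, 7]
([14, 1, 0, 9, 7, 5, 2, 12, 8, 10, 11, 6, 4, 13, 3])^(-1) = [2, 1, 6, 14, 12, 5, 11, 4, 8, 3, 9, 10, 7, 13, 0]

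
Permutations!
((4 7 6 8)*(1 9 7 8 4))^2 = (1 7 4)(6 8 9)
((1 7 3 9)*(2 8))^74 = (1 3)(7 9)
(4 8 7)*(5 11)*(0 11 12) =[11, 1, 2, 3, 8, 12, 6, 4, 7, 9, 10, 5, 0] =(0 11 5 12)(4 8 7)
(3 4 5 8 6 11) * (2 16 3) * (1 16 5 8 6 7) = (1 16 3 4 8 7)(2 5 6 11) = [0, 16, 5, 4, 8, 6, 11, 1, 7, 9, 10, 2, 12, 13, 14, 15, 3]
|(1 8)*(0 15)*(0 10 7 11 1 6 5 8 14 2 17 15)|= 24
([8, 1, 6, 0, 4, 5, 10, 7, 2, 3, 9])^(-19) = (0 2 10 3 8 6 9)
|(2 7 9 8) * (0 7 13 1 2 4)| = 15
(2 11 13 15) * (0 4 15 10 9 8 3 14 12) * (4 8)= (0 8 3 14 12)(2 11 13 10 9 4 15)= [8, 1, 11, 14, 15, 5, 6, 7, 3, 4, 9, 13, 0, 10, 12, 2]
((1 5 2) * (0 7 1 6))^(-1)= (0 6 2 5 1 7)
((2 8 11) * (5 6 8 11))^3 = (2 11)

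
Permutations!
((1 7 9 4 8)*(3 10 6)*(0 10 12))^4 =((0 10 6 3 12)(1 7 9 4 8))^4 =(0 12 3 6 10)(1 8 4 9 7)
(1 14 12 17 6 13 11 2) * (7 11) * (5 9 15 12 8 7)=(1 14 8 7 11 2)(5 9 15 12 17 6 13)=[0, 14, 1, 3, 4, 9, 13, 11, 7, 15, 10, 2, 17, 5, 8, 12, 16, 6]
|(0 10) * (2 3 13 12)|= 4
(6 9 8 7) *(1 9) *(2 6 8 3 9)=(1 2 6)(3 9)(7 8)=[0, 2, 6, 9, 4, 5, 1, 8, 7, 3]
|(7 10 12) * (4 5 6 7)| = |(4 5 6 7 10 12)| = 6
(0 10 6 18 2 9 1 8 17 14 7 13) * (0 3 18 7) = (0 10 6 7 13 3 18 2 9 1 8 17 14) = [10, 8, 9, 18, 4, 5, 7, 13, 17, 1, 6, 11, 12, 3, 0, 15, 16, 14, 2]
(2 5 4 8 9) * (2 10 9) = (2 5 4 8)(9 10) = [0, 1, 5, 3, 8, 4, 6, 7, 2, 10, 9]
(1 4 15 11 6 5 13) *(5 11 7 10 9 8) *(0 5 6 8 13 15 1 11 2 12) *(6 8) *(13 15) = [5, 4, 12, 3, 1, 13, 2, 10, 8, 15, 9, 6, 0, 11, 14, 7] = (0 5 13 11 6 2 12)(1 4)(7 10 9 15)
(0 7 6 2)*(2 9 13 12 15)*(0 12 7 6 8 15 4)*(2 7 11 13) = [6, 1, 12, 3, 0, 5, 9, 8, 15, 2, 10, 13, 4, 11, 14, 7] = (0 6 9 2 12 4)(7 8 15)(11 13)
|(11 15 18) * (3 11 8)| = |(3 11 15 18 8)| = 5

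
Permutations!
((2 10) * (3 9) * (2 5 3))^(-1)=(2 9 3 5 10)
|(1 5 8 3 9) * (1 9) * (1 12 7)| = |(1 5 8 3 12 7)| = 6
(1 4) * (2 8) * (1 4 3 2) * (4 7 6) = (1 3 2 8)(4 7 6) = [0, 3, 8, 2, 7, 5, 4, 6, 1]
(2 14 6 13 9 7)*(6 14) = [0, 1, 6, 3, 4, 5, 13, 2, 8, 7, 10, 11, 12, 9, 14] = (14)(2 6 13 9 7)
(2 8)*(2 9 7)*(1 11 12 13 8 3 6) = [0, 11, 3, 6, 4, 5, 1, 2, 9, 7, 10, 12, 13, 8] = (1 11 12 13 8 9 7 2 3 6)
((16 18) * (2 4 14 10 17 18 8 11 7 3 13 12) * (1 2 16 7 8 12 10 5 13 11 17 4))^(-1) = ((1 2)(3 11 8 17 18 7)(4 14 5 13 10)(12 16))^(-1) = (1 2)(3 7 18 17 8 11)(4 10 13 5 14)(12 16)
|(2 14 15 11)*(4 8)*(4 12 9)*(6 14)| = |(2 6 14 15 11)(4 8 12 9)| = 20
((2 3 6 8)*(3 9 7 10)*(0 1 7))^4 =((0 1 7 10 3 6 8 2 9))^4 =(0 3 9 10 2 7 8 1 6)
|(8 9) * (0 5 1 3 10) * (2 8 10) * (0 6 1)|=|(0 5)(1 3 2 8 9 10 6)|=14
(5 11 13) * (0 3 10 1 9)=(0 3 10 1 9)(5 11 13)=[3, 9, 2, 10, 4, 11, 6, 7, 8, 0, 1, 13, 12, 5]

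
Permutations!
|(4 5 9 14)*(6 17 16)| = |(4 5 9 14)(6 17 16)| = 12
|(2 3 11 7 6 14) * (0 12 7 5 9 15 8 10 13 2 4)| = |(0 12 7 6 14 4)(2 3 11 5 9 15 8 10 13)| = 18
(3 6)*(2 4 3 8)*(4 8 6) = (2 8)(3 4) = [0, 1, 8, 4, 3, 5, 6, 7, 2]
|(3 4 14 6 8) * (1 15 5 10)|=20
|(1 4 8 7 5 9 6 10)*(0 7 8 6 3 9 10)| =14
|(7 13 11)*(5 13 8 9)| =6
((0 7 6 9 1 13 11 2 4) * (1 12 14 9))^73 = (0 7 6 1 13 11 2 4)(9 12 14)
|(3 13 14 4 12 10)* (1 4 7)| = 8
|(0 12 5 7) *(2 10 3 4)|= |(0 12 5 7)(2 10 3 4)|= 4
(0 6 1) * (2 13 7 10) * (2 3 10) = (0 6 1)(2 13 7)(3 10) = [6, 0, 13, 10, 4, 5, 1, 2, 8, 9, 3, 11, 12, 7]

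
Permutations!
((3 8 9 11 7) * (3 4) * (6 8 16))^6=(3 7 9 6)(4 11 8 16)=((3 16 6 8 9 11 7 4))^6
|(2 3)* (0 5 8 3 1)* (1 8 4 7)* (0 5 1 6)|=6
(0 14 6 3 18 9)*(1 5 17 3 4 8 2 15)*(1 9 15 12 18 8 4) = (0 14 6 1 5 17 3 8 2 12 18 15 9) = [14, 5, 12, 8, 4, 17, 1, 7, 2, 0, 10, 11, 18, 13, 6, 9, 16, 3, 15]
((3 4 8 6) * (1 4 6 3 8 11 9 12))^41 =(1 4 11 9 12)(3 8 6)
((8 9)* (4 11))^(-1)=((4 11)(8 9))^(-1)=(4 11)(8 9)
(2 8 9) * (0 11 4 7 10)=(0 11 4 7 10)(2 8 9)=[11, 1, 8, 3, 7, 5, 6, 10, 9, 2, 0, 4]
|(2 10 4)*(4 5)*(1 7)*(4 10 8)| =|(1 7)(2 8 4)(5 10)| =6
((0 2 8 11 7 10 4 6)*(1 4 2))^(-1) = (0 6 4 1)(2 10 7 11 8)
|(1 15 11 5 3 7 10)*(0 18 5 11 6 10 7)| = |(0 18 5 3)(1 15 6 10)| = 4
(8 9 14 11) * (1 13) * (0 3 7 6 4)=(0 3 7 6 4)(1 13)(8 9 14 11)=[3, 13, 2, 7, 0, 5, 4, 6, 9, 14, 10, 8, 12, 1, 11]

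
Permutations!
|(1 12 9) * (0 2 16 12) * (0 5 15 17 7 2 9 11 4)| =12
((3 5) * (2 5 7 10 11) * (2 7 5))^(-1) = ((3 5)(7 10 11))^(-1) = (3 5)(7 11 10)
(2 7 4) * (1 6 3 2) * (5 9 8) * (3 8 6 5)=(1 5 9 6 8 3 2 7 4)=[0, 5, 7, 2, 1, 9, 8, 4, 3, 6]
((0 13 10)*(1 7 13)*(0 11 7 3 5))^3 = (0 5 3 1)(7 11 10 13)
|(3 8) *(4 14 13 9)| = 4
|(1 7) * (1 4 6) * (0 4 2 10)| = 7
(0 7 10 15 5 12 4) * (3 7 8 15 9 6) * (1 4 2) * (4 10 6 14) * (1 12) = (0 8 15 5 1 10 9 14 4)(2 12)(3 7 6) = [8, 10, 12, 7, 0, 1, 3, 6, 15, 14, 9, 11, 2, 13, 4, 5]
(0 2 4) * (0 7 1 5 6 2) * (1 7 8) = [0, 5, 4, 3, 8, 6, 2, 7, 1] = (1 5 6 2 4 8)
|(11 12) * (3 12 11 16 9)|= |(3 12 16 9)|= 4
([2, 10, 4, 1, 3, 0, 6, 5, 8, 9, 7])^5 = (0 10 4 5 1 2 7 3)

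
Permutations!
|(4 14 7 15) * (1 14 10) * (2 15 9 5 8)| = |(1 14 7 9 5 8 2 15 4 10)| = 10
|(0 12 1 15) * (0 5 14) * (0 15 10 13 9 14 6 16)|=|(0 12 1 10 13 9 14 15 5 6 16)|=11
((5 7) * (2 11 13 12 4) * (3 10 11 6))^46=((2 6 3 10 11 13 12 4)(5 7))^46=(2 12 11 3)(4 13 10 6)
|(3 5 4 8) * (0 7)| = |(0 7)(3 5 4 8)| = 4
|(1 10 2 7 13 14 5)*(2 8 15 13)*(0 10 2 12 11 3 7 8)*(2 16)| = |(0 10)(1 16 2 8 15 13 14 5)(3 7 12 11)| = 8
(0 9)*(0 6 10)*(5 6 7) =[9, 1, 2, 3, 4, 6, 10, 5, 8, 7, 0] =(0 9 7 5 6 10)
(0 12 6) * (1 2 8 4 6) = (0 12 1 2 8 4 6) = [12, 2, 8, 3, 6, 5, 0, 7, 4, 9, 10, 11, 1]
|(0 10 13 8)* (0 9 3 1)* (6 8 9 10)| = |(0 6 8 10 13 9 3 1)| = 8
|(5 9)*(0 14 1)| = 6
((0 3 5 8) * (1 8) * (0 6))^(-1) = (0 6 8 1 5 3)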